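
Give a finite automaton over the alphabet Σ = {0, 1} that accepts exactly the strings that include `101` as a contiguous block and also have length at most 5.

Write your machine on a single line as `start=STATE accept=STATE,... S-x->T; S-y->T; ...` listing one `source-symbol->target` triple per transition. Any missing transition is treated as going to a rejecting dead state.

Run two small machines in parallel and take their product. One (4 states) tracks whether and how much of `101` has been seen; the other (7 states) tracks the input length, saturating at 6. Each combined state is a pair, one component from each; accept when both components accept. Equivalent product states are then merged.
With 13 states:
          0    1  
>  q0     q1   q2 
   q1     q3   q4 
   q2     q5   q4 
   q3     q6   q7 
   q4     q8   q7 
   q5     q6   q9 
   q6     q6   q6 
   q7    q10   q6 
   q8     q6  q11 
 * q9    q11  q11 
   q10    q6  q12 
 * q11   q12  q12 
 * q12    q6   q6 
(> = start, * = accepting)

start=q0; accept=q9,q11,q12; q0-0->q1; q0-1->q2; q1-0->q3; q1-1->q4; q2-0->q5; q2-1->q4; q3-0->q6; q3-1->q7; q4-0->q8; q4-1->q7; q5-0->q6; q5-1->q9; q6-0->q6; q6-1->q6; q7-0->q10; q7-1->q6; q8-0->q6; q8-1->q11; q9-0->q11; q9-1->q11; q10-0->q6; q10-1->q12; q11-0->q12; q11-1->q12; q12-0->q6; q12-1->q6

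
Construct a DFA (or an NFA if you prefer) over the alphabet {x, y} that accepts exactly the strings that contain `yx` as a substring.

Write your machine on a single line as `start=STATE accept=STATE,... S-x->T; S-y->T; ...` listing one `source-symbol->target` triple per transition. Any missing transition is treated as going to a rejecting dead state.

Track how much of `yx` has been matched so far: state s0 is no progress, s2 is the absorbing accept state reached once `yx` has occurred. Intermediate states record partial matches; on a mismatch, fall back to the longest reusable overlap.
3 states suffice.
        x   y  
>  s0   s0  s1 
   s1   s2  s1 
 * s2   s2  s2 
(> = start, * = accepting)

start=s0; accept=s2; s0-x->s0; s0-y->s1; s1-x->s2; s1-y->s1; s2-x->s2; s2-y->s2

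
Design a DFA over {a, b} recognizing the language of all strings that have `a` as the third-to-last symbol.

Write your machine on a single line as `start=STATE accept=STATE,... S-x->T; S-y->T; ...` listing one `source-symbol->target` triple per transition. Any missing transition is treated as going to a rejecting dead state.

Because acceptance depends on a position counted from the end, the machine has to buffer the most recent 3 symbols. Make each state the string of the last up-to-3 symbols read; on input `x` shift the window left and append `x`. Accept when the buffered window has length 3 and begins with `a`.
15 states suffice.
          a    b  
>  q0     q1   q2 
   q1     q3   q4 
   q2     q5   q6 
   q3     q7   q8 
   q4     q9  q10 
   q5    q11  q12 
   q6    q13  q14 
 * q7     q7   q8 
 * q8     q9  q10 
 * q9    q11  q12 
 * q10   q13  q14 
   q11    q7   q8 
   q12    q9  q10 
   q13   q11  q12 
   q14   q13  q14 
(> = start, * = accepting)

start=q0; accept=q7,q8,q9,q10; q0-a->q1; q0-b->q2; q1-a->q3; q1-b->q4; q2-a->q5; q2-b->q6; q3-a->q7; q3-b->q8; q4-a->q9; q4-b->q10; q5-a->q11; q5-b->q12; q6-a->q13; q6-b->q14; q7-a->q7; q7-b->q8; q8-a->q9; q8-b->q10; q9-a->q11; q9-b->q12; q10-a->q13; q10-b->q14; q11-a->q7; q11-b->q8; q12-a->q9; q12-b->q10; q13-a->q11; q13-b->q12; q14-a->q13; q14-b->q14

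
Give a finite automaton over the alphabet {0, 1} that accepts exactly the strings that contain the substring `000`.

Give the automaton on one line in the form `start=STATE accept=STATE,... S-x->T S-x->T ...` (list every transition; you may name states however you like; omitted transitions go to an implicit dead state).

Track how much of `000` has been matched so far: state S0 is no progress, S3 is the absorbing accept state reached once `000` has occurred. Intermediate states record partial matches; on a mismatch, fall back to the longest reusable overlap.
With 4 states:
        0   1  
>  S0   S1  S0 
   S1   S2  S0 
   S2   S3  S0 
 * S3   S3  S3 
(> = start, * = accepting)

start=S0 accept=S3 S0-0->S1 S0-1->S0 S1-0->S2 S1-1->S0 S2-0->S3 S2-1->S0 S3-0->S3 S3-1->S3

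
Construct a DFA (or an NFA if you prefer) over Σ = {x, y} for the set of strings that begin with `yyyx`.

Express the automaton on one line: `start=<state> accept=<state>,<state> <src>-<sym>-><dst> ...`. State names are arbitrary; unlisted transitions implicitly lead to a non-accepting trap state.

Check the first 4 symbols one by one: S0 through S3 record how many have matched `yyyx` so far; any wrong symbol goes to the dead state S5. After all 4 match we enter the accepting sink S4.
6 states suffice.
        x   y  
>  S0   S5  S1 
   S1   S5  S2 
   S2   S5  S3 
   S3   S4  S5 
 * S4   S4  S4 
   S5   S5  S5 
(> = start, * = accepting)

start=S0 accept=S4 S0-x->S5 S0-y->S1 S1-x->S5 S1-y->S2 S2-x->S5 S2-y->S3 S3-x->S4 S3-y->S5 S4-x->S4 S4-y->S4 S5-x->S5 S5-y->S5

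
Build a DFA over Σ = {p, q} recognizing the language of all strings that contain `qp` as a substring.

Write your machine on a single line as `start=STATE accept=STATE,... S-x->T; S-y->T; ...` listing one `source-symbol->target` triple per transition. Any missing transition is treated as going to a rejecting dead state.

start=A; accept=C; A-p->A; A-q->B; B-p->C; B-q->B; C-p->C; C-q->C

Track how much of `qp` has been matched so far: state A is no progress, C is the absorbing accept state reached once `qp` has occurred. Intermediate states record partial matches; on a mismatch, fall back to the longest reusable overlap.
With 3 states:
       p  q 
>  A   A  B 
   B   C  B 
 * C   C  C 
(> = start, * = accepting)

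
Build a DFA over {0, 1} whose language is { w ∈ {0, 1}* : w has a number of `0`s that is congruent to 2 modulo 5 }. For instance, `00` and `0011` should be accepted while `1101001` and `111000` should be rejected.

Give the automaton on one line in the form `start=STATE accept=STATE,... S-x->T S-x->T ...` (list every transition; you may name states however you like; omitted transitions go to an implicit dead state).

The only thing that matters is how many `0`s have appeared, reduced mod 5. Use one state per residue: q0 for 0, …, q4 for 4. Reading `0` moves to the next residue; anything else stays put. q2 is accepting.
        0   1  
>  q0   q1  q0 
   q1   q2  q1 
 * q2   q3  q2 
   q3   q4  q3 
   q4   q0  q4 
(> = start, * = accepting)

start=q0 accept=q2 q0-0->q1 q0-1->q0 q1-0->q2 q1-1->q1 q2-0->q3 q2-1->q2 q3-0->q4 q3-1->q3 q4-0->q0 q4-1->q4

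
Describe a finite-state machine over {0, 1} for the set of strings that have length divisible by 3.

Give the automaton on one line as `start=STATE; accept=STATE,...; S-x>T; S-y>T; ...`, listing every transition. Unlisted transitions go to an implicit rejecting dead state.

start=S0; accept=S0; S0-0>S1; S0-1>S1; S1-0>S2; S1-1>S2; S2-0>S0; S2-1>S0

Count input length modulo 3: every symbol advances one step around the cycle S0 → S1 → S2 → S0. Accept at S0.
3 states suffice.
        0   1  
>* S0   S1  S1 
   S1   S2  S2 
   S2   S0  S0 
(> = start, * = accepting)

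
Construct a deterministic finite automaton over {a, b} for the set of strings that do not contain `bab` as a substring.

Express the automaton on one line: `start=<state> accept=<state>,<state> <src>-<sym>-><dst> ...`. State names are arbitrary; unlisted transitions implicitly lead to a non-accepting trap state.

Track partial matches of the forbidden pattern `bab`. State q3 is a dead state reached once `bab` has occurred; every other state accepts. q0 means no part of `bab` is currently matched.
With 4 states:
        a   b  
>* q0   q0  q1 
 * q1   q2  q1 
 * q2   q0  q3 
   q3   q3  q3 
(> = start, * = accepting)

start=q0 accept=q0,q1,q2 q0-a->q0 q0-b->q1 q1-a->q2 q1-b->q1 q2-a->q0 q2-b->q3 q3-a->q3 q3-b->q3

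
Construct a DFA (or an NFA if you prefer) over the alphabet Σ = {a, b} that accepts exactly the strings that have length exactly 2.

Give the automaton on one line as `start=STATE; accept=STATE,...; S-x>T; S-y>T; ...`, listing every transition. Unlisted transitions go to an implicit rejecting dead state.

We only need to distinguish lengths 0, 1, …, 2, and '>2'. Chain s0 → s1 → s2 → s3 on every symbol, with s3 looping. Accepting states: {s2}.
4 states suffice.
        a   b  
>  s0   s1  s1 
   s1   s2  s2 
 * s2   s3  s3 
   s3   s3  s3 
(> = start, * = accepting)

start=s0; accept=s2; s0-a>s1; s0-b>s1; s1-a>s2; s1-b>s2; s2-a>s3; s2-b>s3; s3-a>s3; s3-b>s3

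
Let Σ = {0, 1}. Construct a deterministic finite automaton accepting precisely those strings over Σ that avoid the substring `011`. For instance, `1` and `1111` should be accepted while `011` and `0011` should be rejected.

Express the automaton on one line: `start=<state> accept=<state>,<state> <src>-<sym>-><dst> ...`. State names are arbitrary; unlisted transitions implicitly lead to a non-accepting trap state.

This is the complement of 'contains `011`'. Use the same substring-matching states — s0 through s3 holding how much of `011` has just been matched — but flip the accepting set: everything except the trap s3 accepts.
4 states suffice.
        0   1  
>* s0   s1  s0 
 * s1   s1  s2 
 * s2   s1  s3 
   s3   s3  s3 
(> = start, * = accepting)

start=s0 accept=s0,s1,s2 s0-0->s1 s0-1->s0 s1-0->s1 s1-1->s2 s2-0->s1 s2-1->s3 s3-0->s3 s3-1->s3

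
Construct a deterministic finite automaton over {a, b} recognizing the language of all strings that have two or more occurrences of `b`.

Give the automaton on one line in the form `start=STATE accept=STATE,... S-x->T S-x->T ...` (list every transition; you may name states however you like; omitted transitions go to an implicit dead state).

Count `b`s, saturating at 3: states s0 through s2 mean 0 through 2 `b`s seen; s3 means more than 2. Each `b` increments (capped at s3); other symbols loop. Accept from {s2, s3}.
        a   b  
>  s0   s0  s1 
   s1   s1  s2 
 * s2   s2  s3 
 * s3   s3  s3 
(> = start, * = accepting)

start=s0 accept=s2,s3 s0-a->s0 s0-b->s1 s1-a->s1 s1-b->s2 s2-a->s2 s2-b->s3 s3-a->s3 s3-b->s3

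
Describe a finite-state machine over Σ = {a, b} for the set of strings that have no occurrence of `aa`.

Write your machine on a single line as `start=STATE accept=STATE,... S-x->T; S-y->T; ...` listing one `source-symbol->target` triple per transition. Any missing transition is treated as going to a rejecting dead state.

start=s0; accept=s0,s1; s0-a->s1; s0-b->s0; s1-a->s2; s1-b->s0; s2-a->s2; s2-b->s2

This is the complement of 'contains `aa`'. Use the same substring-matching states — s0 through s2 holding how much of `aa` has just been matched — but flip the accepting set: everything except the trap s2 accepts.
With 3 states:
        a   b  
>* s0   s1  s0 
 * s1   s2  s0 
   s2   s2  s2 
(> = start, * = accepting)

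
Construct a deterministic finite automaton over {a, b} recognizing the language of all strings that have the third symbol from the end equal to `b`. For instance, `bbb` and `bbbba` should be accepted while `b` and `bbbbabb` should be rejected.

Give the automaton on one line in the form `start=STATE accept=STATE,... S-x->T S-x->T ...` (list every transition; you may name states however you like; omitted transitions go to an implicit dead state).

start=q0 accept=q11,q12,q13,q14 q0-a->q1 q0-b->q2 q1-a->q3 q1-b->q4 q2-a->q5 q2-b->q6 q3-a->q7 q3-b->q8 q4-a->q9 q4-b->q10 q5-a->q11 q5-b->q12 q6-a->q13 q6-b->q14 q7-a->q7 q7-b->q8 q8-a->q9 q8-b->q10 q9-a->q11 q9-b->q12 q10-a->q13 q10-b->q14 q11-a->q7 q11-b->q8 q12-a->q9 q12-b->q10 q13-a->q11 q13-b->q12 q14-a->q13 q14-b->q14

A DFA must remember the last 3 symbols (since which symbol is third-to-last isn't known until the input ends). Use one state per possible window of the last ≤3 symbols; accept from those whose window starts with `b`.
With 15 states:
          a    b  
>  q0     q1   q2 
   q1     q3   q4 
   q2     q5   q6 
   q3     q7   q8 
   q4     q9  q10 
   q5    q11  q12 
   q6    q13  q14 
   q7     q7   q8 
   q8     q9  q10 
   q9    q11  q12 
   q10   q13  q14 
 * q11    q7   q8 
 * q12    q9  q10 
 * q13   q11  q12 
 * q14   q13  q14 
(> = start, * = accepting)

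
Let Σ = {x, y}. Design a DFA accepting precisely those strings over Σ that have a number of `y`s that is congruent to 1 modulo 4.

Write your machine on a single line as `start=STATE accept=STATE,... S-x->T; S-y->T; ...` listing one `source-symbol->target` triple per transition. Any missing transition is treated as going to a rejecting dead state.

The only thing that matters is how many `y`s have appeared, reduced mod 4. Use one state per residue: s0 for 0, …, s3 for 3. Reading `y` moves to the next residue; anything else stays put. s1 is accepting.
        x   y  
>  s0   s0  s1 
 * s1   s1  s2 
   s2   s2  s3 
   s3   s3  s0 
(> = start, * = accepting)

start=s0; accept=s1; s0-x->s0; s0-y->s1; s1-x->s1; s1-y->s2; s2-x->s2; s2-y->s3; s3-x->s3; s3-y->s0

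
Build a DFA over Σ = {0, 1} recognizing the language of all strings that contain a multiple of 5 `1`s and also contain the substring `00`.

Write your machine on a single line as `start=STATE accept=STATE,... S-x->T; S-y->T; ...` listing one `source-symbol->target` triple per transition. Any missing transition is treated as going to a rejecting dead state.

Run two small machines in parallel and take their product. The first has 5 states tracking the count of `1`s modulo 5; the second has 3 states tracking whether and how much of `00` has been seen. A product state is a pair (one from each), accepting exactly when both do.
       0  1 
>  A   B  C 
   B   D  C 
   C   E  F 
 * D   D  G 
   E   G  F 
   F   H  I 
   G   G  J 
   H   J  I 
   I   K  L 
   J   J  M 
   K   M  L 
   L   N  A 
   M   M  O 
   N   O  A 
   O   O  D 
(> = start, * = accepting)

start=A; accept=D; A-0->B; A-1->C; B-0->D; B-1->C; C-0->E; C-1->F; D-0->D; D-1->G; E-0->G; E-1->F; F-0->H; F-1->I; G-0->G; G-1->J; H-0->J; H-1->I; I-0->K; I-1->L; J-0->J; J-1->M; K-0->M; K-1->L; L-0->N; L-1->A; M-0->M; M-1->O; N-0->O; N-1->A; O-0->O; O-1->D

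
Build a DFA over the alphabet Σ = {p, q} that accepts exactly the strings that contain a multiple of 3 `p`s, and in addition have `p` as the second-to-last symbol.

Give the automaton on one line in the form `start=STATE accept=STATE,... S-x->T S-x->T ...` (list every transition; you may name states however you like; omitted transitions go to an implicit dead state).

start=S0 accept=S3,S5 S0-p->S1 S0-q->S0 S1-p->S2 S1-q->S1 S2-p->S3 S2-q->S4 S3-p->S1 S3-q->S5 S4-p->S6 S4-q->S4 S5-p->S1 S5-q->S0 S6-p->S1 S6-q->S5

Handle the two conditions separately and then intersect. The first has 3 states tracking the count of `p`s modulo 3; the second has 7 states tracking the last 2 symbols read. A product state is a pair (one from each), accepting exactly when both do. After merging equivalent states the machine shrinks.
With 7 states:
        p   q  
>  S0   S1  S0 
   S1   S2  S1 
   S2   S3  S4 
 * S3   S1  S5 
   S4   S6  S4 
 * S5   S1  S0 
   S6   S1  S5 
(> = start, * = accepting)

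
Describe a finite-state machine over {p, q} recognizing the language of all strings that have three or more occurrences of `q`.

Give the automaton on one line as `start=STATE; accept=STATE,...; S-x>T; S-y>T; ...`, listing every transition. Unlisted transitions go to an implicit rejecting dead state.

start=A; accept=D,E; A-p>A; A-q>B; B-p>B; B-q>C; C-p>C; C-q>D; D-p>D; D-q>E; E-p>E; E-q>E

Only the number of `q`s matters, and only up to 4. Make a chain A → B → C → D → E advanced by each `q` (with E absorbing); every other symbol self-loops. The accepting set is {D, E}.
       p  q 
>  A   A  B 
   B   B  C 
   C   C  D 
 * D   D  E 
 * E   E  E 
(> = start, * = accepting)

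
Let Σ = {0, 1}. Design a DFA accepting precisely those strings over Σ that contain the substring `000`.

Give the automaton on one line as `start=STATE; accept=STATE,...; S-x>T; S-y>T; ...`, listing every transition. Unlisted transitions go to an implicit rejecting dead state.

start=A; accept=D; A-0>B; A-1>A; B-0>C; B-1>A; C-0>D; C-1>A; D-0>D; D-1>D

States A..C record the length of the longest prefix of `000` that matches the current input suffix. Reaching D means `000` has been seen, and we stay there forever. Accept from D.
       0  1 
>  A   B  A 
   B   C  A 
   C   D  A 
 * D   D  D 
(> = start, * = accepting)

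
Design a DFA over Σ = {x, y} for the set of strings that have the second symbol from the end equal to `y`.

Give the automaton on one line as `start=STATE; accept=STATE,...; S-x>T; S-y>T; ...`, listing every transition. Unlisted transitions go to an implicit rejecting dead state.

start=q0; accept=q5,q6; q0-x>q1; q0-y>q2; q1-x>q3; q1-y>q4; q2-x>q5; q2-y>q6; q3-x>q3; q3-y>q4; q4-x>q5; q4-y>q6; q5-x>q3; q5-y>q4; q6-x>q5; q6-y>q6

Because acceptance depends on a position counted from the end, the machine has to buffer the most recent 2 symbols. Make each state the string of the last up-to-2 symbols read; on input `x` shift the window left and append `x`. Accept when the buffered window has length 2 and begins with `y`.
With 7 states:
        x   y  
>  q0   q1  q2 
   q1   q3  q4 
   q2   q5  q6 
   q3   q3  q4 
   q4   q5  q6 
 * q5   q3  q4 
 * q6   q5  q6 
(> = start, * = accepting)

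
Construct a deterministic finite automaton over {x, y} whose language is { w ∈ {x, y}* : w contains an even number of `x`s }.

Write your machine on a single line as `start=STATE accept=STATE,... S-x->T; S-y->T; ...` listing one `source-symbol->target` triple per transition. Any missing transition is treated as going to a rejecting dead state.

Keep the running count of `x`s modulo 2: each `x` advances along the cycle q0 → q1 → q0 while other symbols loop. Accept at q0.
A 2-state machine:
        x   y  
>* q0   q1  q0 
   q1   q0  q1 
(> = start, * = accepting)

start=q0; accept=q0; q0-x->q1; q0-y->q0; q1-x->q0; q1-y->q1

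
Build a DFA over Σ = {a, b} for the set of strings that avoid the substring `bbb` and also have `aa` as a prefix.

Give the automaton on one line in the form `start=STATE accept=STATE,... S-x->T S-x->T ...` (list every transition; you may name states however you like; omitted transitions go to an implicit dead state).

Build one automaton per condition and run them in lockstep. The first has 4 states tracking partial matches of the forbidden pattern `bbb`; the second has 4 states tracking whether the input so far still matches the prefix `aa`. A product state is a pair (one from each), accepting exactly when both do. After merging equivalent states the machine shrinks.
A 6-state machine:
        a   b  
>  S0   S1  S2 
   S1   S3  S2 
   S2   S2  S2 
 * S3   S3  S4 
 * S4   S3  S5 
 * S5   S3  S2 
(> = start, * = accepting)

start=S0 accept=S3,S4,S5 S0-a->S1 S0-b->S2 S1-a->S3 S1-b->S2 S2-a->S2 S2-b->S2 S3-a->S3 S3-b->S4 S4-a->S3 S4-b->S5 S5-a->S3 S5-b->S2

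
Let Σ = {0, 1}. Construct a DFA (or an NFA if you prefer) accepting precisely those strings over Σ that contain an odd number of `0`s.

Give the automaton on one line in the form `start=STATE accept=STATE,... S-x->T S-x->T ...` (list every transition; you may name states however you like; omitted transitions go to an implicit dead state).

start=S0 accept=S1 S0-0->S1 S0-1->S0 S1-0->S0 S1-1->S1

The only thing that matters is how many `0`s have appeared, reduced mod 2. Use one state per residue: S0 for 0, …, S1 for 1. Reading `0` moves to the next residue; anything else stays put. S1 is accepting.
With 2 states:
        0   1  
>  S0   S1  S0 
 * S1   S0  S1 
(> = start, * = accepting)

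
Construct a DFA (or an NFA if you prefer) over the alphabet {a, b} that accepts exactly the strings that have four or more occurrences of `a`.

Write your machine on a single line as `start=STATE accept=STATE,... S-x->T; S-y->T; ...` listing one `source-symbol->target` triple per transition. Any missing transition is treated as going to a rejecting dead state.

start=q0; accept=q4,q5; q0-a->q1; q0-b->q0; q1-a->q2; q1-b->q1; q2-a->q3; q2-b->q2; q3-a->q4; q3-b->q3; q4-a->q5; q4-b->q4; q5-a->q5; q5-b->q5

Only the number of `a`s matters, and only up to 5. Make a chain q0 → q1 → q2 → q3 → q4 → q5 advanced by each `a` (with q5 absorbing); every other symbol self-loops. The accepting set is {q4, q5}.
With 6 states:
        a   b  
>  q0   q1  q0 
   q1   q2  q1 
   q2   q3  q2 
   q3   q4  q3 
 * q4   q5  q4 
 * q5   q5  q5 
(> = start, * = accepting)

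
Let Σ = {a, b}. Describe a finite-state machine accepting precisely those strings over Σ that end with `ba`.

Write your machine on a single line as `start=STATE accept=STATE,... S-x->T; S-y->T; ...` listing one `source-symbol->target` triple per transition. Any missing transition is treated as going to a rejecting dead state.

Let each state record the length of the longest suffix of the input read so far that is also a prefix of `ba`. S1 means the last symbol is `b`; S2 means the last 2 symbols are `ba`. Accept only at S2, where the string currently ends in `ba`.
        a   b  
>  S0   S0  S1 
   S1   S2  S1 
 * S2   S0  S1 
(> = start, * = accepting)

start=S0; accept=S2; S0-a->S0; S0-b->S1; S1-a->S2; S1-b->S1; S2-a->S0; S2-b->S1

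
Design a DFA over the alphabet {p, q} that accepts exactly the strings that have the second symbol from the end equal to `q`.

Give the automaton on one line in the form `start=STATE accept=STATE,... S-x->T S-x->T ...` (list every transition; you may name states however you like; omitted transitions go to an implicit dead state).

start=S0 accept=S5,S6 S0-p->S1 S0-q->S2 S1-p->S3 S1-q->S4 S2-p->S5 S2-q->S6 S3-p->S3 S3-q->S4 S4-p->S5 S4-q->S6 S5-p->S3 S5-q->S4 S6-p->S5 S6-q->S6

A DFA must remember the last 2 symbols (since which symbol is second-to-last isn't known until the input ends). Use one state per possible window of the last ≤2 symbols; accept from those whose window starts with `q`.
7 states suffice.
        p   q  
>  S0   S1  S2 
   S1   S3  S4 
   S2   S5  S6 
   S3   S3  S4 
   S4   S5  S6 
 * S5   S3  S4 
 * S6   S5  S6 
(> = start, * = accepting)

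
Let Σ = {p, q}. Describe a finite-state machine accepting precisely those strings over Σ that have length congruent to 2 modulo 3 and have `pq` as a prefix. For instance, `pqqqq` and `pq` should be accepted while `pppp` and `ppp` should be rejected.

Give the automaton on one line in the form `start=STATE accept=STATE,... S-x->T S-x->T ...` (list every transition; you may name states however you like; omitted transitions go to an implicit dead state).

Build one automaton per condition and run them in lockstep. One (3 states) tracks the input length modulo 3; the other (4 states) tracks whether the input so far still matches the prefix `pq`. Each combined state is a pair, one component from each; accept when both components accept. Minimizing collapses redundant product states.
A 6-state machine:
        p   q  
>  S0   S1  S2 
   S1   S2  S3 
   S2   S2  S2 
 * S3   S4  S4 
   S4   S5  S5 
   S5   S3  S3 
(> = start, * = accepting)

start=S0 accept=S3 S0-p->S1 S0-q->S2 S1-p->S2 S1-q->S3 S2-p->S2 S2-q->S2 S3-p->S4 S3-q->S4 S4-p->S5 S4-q->S5 S5-p->S3 S5-q->S3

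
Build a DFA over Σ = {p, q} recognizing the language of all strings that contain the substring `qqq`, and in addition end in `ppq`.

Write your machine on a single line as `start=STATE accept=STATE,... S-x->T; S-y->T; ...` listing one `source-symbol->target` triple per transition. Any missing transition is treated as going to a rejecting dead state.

Build one automaton per condition and run them in lockstep. The first has 4 states tracking whether and how much of `qqq` has been seen; the second has 4 states tracking how much of the suffix `ppq` has currently been matched. A product state is a pair (one from each), accepting exactly when both do. Equivalent product states are then merged.
       p  q 
>  A   A  B 
   B   A  C 
   C   A  D 
   D   E  D 
   E   F  D 
   F   F  G 
 * G   E  D 
(> = start, * = accepting)

start=A; accept=G; A-p->A; A-q->B; B-p->A; B-q->C; C-p->A; C-q->D; D-p->E; D-q->D; E-p->F; E-q->D; F-p->F; F-q->G; G-p->E; G-q->D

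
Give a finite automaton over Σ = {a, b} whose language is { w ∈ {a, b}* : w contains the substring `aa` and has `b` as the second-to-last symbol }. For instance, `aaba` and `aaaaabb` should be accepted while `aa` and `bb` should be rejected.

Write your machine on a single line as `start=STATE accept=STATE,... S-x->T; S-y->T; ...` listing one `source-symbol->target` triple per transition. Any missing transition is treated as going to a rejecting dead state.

Build one automaton per condition and run them in lockstep. The first has 3 states tracking whether and how much of `aa` has been seen; the second has 7 states tracking the last 2 symbols read. A product state is a pair (one from each), accepting exactly when both do. After merging equivalent states the machine shrinks.
        a   b  
>  S0   S1  S0 
   S1   S2  S0 
   S2   S2  S3 
   S3   S4  S5 
 * S4   S2  S3 
 * S5   S4  S5 
(> = start, * = accepting)

start=S0; accept=S4,S5; S0-a->S1; S0-b->S0; S1-a->S2; S1-b->S0; S2-a->S2; S2-b->S3; S3-a->S4; S3-b->S5; S4-a->S2; S4-b->S3; S5-a->S4; S5-b->S5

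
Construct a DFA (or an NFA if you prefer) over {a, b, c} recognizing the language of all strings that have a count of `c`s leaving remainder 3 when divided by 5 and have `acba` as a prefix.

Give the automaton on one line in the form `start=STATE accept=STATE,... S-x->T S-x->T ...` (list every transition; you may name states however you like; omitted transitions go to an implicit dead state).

start=q0 accept=q7 q0-a->q1 q0-b->q2 q0-c->q2 q1-a->q2 q1-b->q2 q1-c->q3 q2-a->q2 q2-b->q2 q2-c->q2 q3-a->q2 q3-b->q4 q3-c->q2 q4-a->q5 q4-b->q2 q4-c->q2 q5-a->q5 q5-b->q5 q5-c->q6 q6-a->q6 q6-b->q6 q6-c->q7 q7-a->q7 q7-b->q7 q7-c->q8 q8-a->q8 q8-b->q8 q8-c->q9 q9-a->q9 q9-b->q9 q9-c->q5

Run two small machines in parallel and take their product. The first has 5 states tracking the count of `c`s modulo 5; the second has 6 states tracking whether the input so far still matches the prefix `acba`. A product state is a pair (one from each), accepting exactly when both do. Equivalent product states are then merged.
        a   b   c  
>  q0   q1  q2  q2 
   q1   q2  q2  q3 
   q2   q2  q2  q2 
   q3   q2  q4  q2 
   q4   q5  q2  q2 
   q5   q5  q5  q6 
   q6   q6  q6  q7 
 * q7   q7  q7  q8 
   q8   q8  q8  q9 
   q9   q9  q9  q5 
(> = start, * = accepting)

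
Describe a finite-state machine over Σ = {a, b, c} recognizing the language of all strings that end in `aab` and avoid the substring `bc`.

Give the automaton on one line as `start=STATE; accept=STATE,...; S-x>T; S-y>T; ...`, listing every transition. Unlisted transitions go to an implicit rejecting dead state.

Build one automaton per condition and run them in lockstep. The first has 4 states tracking how much of the suffix `aab` has currently been matched; the second has 3 states tracking partial matches of the forbidden pattern `bc`. A product state is a pair (one from each), accepting exactly when both do. Minimizing collapses redundant product states.
With 6 states:
        a   b   c  
>  S0   S1  S2  S0 
   S1   S3  S2  S0 
   S2   S1  S2  S4 
   S3   S3  S5  S0 
   S4   S4  S4  S4 
 * S5   S1  S2  S4 
(> = start, * = accepting)

start=S0; accept=S5; S0-a>S1; S0-b>S2; S0-c>S0; S1-a>S3; S1-b>S2; S1-c>S0; S2-a>S1; S2-b>S2; S2-c>S4; S3-a>S3; S3-b>S5; S3-c>S0; S4-a>S4; S4-b>S4; S4-c>S4; S5-a>S1; S5-b>S2; S5-c>S4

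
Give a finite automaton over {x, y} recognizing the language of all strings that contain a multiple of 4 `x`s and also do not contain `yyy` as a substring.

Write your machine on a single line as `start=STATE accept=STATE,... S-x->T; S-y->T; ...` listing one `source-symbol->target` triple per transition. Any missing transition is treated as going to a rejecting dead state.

start=s0; accept=s0,s2,s5; s0-x->s1; s0-y->s2; s1-x->s3; s1-y->s4; s2-x->s1; s2-y->s5; s3-x->s6; s3-y->s7; s4-x->s3; s4-y->s8; s5-x->s1; s5-y->s9; s6-x->s0; s6-y->s10; s7-x->s6; s7-y->s11; s8-x->s3; s8-y->s9; s9-x->s9; s9-y->s9; s10-x->s0; s10-y->s12; s11-x->s6; s11-y->s9; s12-x->s0; s12-y->s9

Run two small machines in parallel and take their product. One (4 states) tracks the count of `x`s modulo 4; the other (4 states) tracks partial matches of the forbidden pattern `yyy`. Each combined state is a pair, one component from each; accept when both components accept. Minimizing collapses redundant product states.
          x    y  
>* s0     s1   s2 
   s1     s3   s4 
 * s2     s1   s5 
   s3     s6   s7 
   s4     s3   s8 
 * s5     s1   s9 
   s6     s0  s10 
   s7     s6  s11 
   s8     s3   s9 
   s9     s9   s9 
   s10    s0  s12 
   s11    s6   s9 
   s12    s0   s9 
(> = start, * = accepting)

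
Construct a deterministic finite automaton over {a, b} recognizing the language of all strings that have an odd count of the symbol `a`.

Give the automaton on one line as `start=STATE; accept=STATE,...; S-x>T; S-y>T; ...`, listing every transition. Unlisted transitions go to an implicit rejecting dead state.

start=q0; accept=q1; q0-a>q1; q0-b>q0; q1-a>q0; q1-b>q1

The only thing that matters is how many `a`s have appeared, reduced mod 2. Use one state per residue: q0 for 0, …, q1 for 1. Reading `a` moves to the next residue; anything else stays put. q1 is accepting.
A 2-state machine:
        a   b  
>  q0   q1  q0 
 * q1   q0  q1 
(> = start, * = accepting)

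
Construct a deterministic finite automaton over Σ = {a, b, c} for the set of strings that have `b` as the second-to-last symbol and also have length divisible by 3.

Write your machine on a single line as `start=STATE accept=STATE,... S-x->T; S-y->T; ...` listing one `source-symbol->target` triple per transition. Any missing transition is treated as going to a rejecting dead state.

start=S0; accept=S4; S0-a->S1; S0-b->S1; S0-c->S1; S1-a->S2; S1-b->S3; S1-c->S2; S2-a->S0; S2-b->S0; S2-c->S0; S3-a->S4; S3-b->S4; S3-c->S4; S4-a->S1; S4-b->S1; S4-c->S1

Run two small machines in parallel and take their product. The first has 13 states tracking the last 2 symbols read; the second has 3 states tracking the input length modulo 3. A product state is a pair (one from each), accepting exactly when both do. Equivalent product states are then merged.
        a   b   c  
>  S0   S1  S1  S1 
   S1   S2  S3  S2 
   S2   S0  S0  S0 
   S3   S4  S4  S4 
 * S4   S1  S1  S1 
(> = start, * = accepting)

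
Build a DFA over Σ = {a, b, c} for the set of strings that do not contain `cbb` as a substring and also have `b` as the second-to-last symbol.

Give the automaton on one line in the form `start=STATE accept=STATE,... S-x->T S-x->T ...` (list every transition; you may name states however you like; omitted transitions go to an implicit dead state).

start=s0 accept=s3,s4,s5 s0-a->s0 s0-b->s1 s0-c->s2 s1-a->s3 s1-b->s4 s1-c->s5 s2-a->s0 s2-b->s6 s2-c->s2 s3-a->s0 s3-b->s1 s3-c->s2 s4-a->s3 s4-b->s4 s4-c->s5 s5-a->s0 s5-b->s6 s5-c->s2 s6-a->s3 s6-b->s7 s6-c->s5 s7-a->s7 s7-b->s7 s7-c->s7

Run two small machines in parallel and take their product. One (4 states) tracks partial matches of the forbidden pattern `cbb`; the other (13 states) tracks the last 2 symbols read. Each combined state is a pair, one component from each; accept when both components accept. Equivalent product states are then merged.
        a   b   c  
>  s0   s0  s1  s2 
   s1   s3  s4  s5 
   s2   s0  s6  s2 
 * s3   s0  s1  s2 
 * s4   s3  s4  s5 
 * s5   s0  s6  s2 
   s6   s3  s7  s5 
   s7   s7  s7  s7 
(> = start, * = accepting)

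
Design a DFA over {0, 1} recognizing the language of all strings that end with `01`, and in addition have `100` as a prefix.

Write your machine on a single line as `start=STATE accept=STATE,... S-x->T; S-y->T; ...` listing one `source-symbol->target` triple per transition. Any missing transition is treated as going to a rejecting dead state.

start=q0; accept=q5; q0-0->q1; q0-1->q2; q1-0->q1; q1-1->q1; q2-0->q3; q2-1->q1; q3-0->q4; q3-1->q1; q4-0->q4; q4-1->q5; q5-0->q4; q5-1->q6; q6-0->q4; q6-1->q6

Handle the two conditions separately and then intersect. The first has 3 states tracking how much of the suffix `01` has currently been matched; the second has 5 states tracking whether the input so far still matches the prefix `100`. A product state is a pair (one from each), accepting exactly when both do. Minimizing collapses redundant product states.
7 states suffice.
        0   1  
>  q0   q1  q2 
   q1   q1  q1 
   q2   q3  q1 
   q3   q4  q1 
   q4   q4  q5 
 * q5   q4  q6 
   q6   q4  q6 
(> = start, * = accepting)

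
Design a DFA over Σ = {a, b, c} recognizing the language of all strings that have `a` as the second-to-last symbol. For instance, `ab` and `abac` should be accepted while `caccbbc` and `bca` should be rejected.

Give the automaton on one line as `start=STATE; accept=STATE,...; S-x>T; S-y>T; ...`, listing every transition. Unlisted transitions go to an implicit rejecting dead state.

start=S0; accept=S4,S5,S6; S0-a>S1; S0-b>S2; S0-c>S3; S1-a>S4; S1-b>S5; S1-c>S6; S2-a>S7; S2-b>S8; S2-c>S9; S3-a>S10; S3-b>S11; S3-c>S12; S4-a>S4; S4-b>S5; S4-c>S6; S5-a>S7; S5-b>S8; S5-c>S9; S6-a>S10; S6-b>S11; S6-c>S12; S7-a>S4; S7-b>S5; S7-c>S6; S8-a>S7; S8-b>S8; S8-c>S9; S9-a>S10; S9-b>S11; S9-c>S12; S10-a>S4; S10-b>S5; S10-c>S6; S11-a>S7; S11-b>S8; S11-c>S9; S12-a>S10; S12-b>S11; S12-c>S12

Because acceptance depends on a position counted from the end, the machine has to buffer the most recent 2 symbols. Make each state the string of the last up-to-2 symbols read; on input `x` shift the window left and append `x`. Accept when the buffered window has length 2 and begins with `a`.
13 states suffice.
          a    b    c  
>  S0     S1   S2   S3 
   S1     S4   S5   S6 
   S2     S7   S8   S9 
   S3    S10  S11  S12 
 * S4     S4   S5   S6 
 * S5     S7   S8   S9 
 * S6    S10  S11  S12 
   S7     S4   S5   S6 
   S8     S7   S8   S9 
   S9    S10  S11  S12 
   S10    S4   S5   S6 
   S11    S7   S8   S9 
   S12   S10  S11  S12 
(> = start, * = accepting)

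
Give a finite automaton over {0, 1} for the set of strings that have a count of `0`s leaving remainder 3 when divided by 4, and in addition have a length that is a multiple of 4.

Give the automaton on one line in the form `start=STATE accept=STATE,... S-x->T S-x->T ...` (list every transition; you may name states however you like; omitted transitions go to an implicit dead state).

Handle the two conditions separately and then intersect. One (4 states) tracks the count of `0`s modulo 4; the other (4 states) tracks the input length modulo 4. Each combined state is a pair, one component from each; accept when both components accept.
          0    1  
>  q0     q1   q2 
   q1     q3   q4 
   q2     q4   q5 
   q3     q6   q7 
   q4     q7   q8 
   q5     q8   q9 
   q6     q0  q10 
   q7    q10  q11 
   q8    q11  q12 
   q9    q12   q0 
 * q10    q2  q13 
   q11   q13  q14 
   q12   q14   q1 
   q13    q5  q15 
   q14   q15   q3 
   q15    q9   q6 
(> = start, * = accepting)

start=q0 accept=q10 q0-0->q1 q0-1->q2 q1-0->q3 q1-1->q4 q2-0->q4 q2-1->q5 q3-0->q6 q3-1->q7 q4-0->q7 q4-1->q8 q5-0->q8 q5-1->q9 q6-0->q0 q6-1->q10 q7-0->q10 q7-1->q11 q8-0->q11 q8-1->q12 q9-0->q12 q9-1->q0 q10-0->q2 q10-1->q13 q11-0->q13 q11-1->q14 q12-0->q14 q12-1->q1 q13-0->q5 q13-1->q15 q14-0->q15 q14-1->q3 q15-0->q9 q15-1->q6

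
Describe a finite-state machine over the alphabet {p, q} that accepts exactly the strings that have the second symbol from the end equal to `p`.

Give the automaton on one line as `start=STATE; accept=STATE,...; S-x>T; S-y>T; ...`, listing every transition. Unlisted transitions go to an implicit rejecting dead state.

A DFA must remember the last 2 symbols (since which symbol is second-to-last isn't known until the input ends). Use one state per possible window of the last ≤2 symbols; accept from those whose window starts with `p`.
A 7-state machine:
       p  q 
>  A   B  C 
   B   D  E 
   C   F  G 
 * D   D  E 
 * E   F  G 
   F   D  E 
   G   F  G 
(> = start, * = accepting)

start=A; accept=D,E; A-p>B; A-q>C; B-p>D; B-q>E; C-p>F; C-q>G; D-p>D; D-q>E; E-p>F; E-q>G; F-p>D; F-q>E; G-p>F; G-q>G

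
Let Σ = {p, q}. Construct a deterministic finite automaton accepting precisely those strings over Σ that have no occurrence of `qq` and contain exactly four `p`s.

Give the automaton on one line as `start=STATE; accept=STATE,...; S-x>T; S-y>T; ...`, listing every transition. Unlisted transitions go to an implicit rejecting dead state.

Handle the two conditions separately and then intersect. The first has 3 states tracking partial matches of the forbidden pattern `qq`; the second has 6 states tracking the count of `p`s, saturating at 5. A product state is a pair (one from each), accepting exactly when both do. Equivalent product states are then merged.
With 11 states:
          p    q  
>  S0     S1   S2 
   S1     S3   S4 
   S2     S1   S5 
   S3     S6   S7 
   S4     S3   S5 
   S5     S5   S5 
   S6     S8   S9 
   S7     S6   S5 
 * S8     S5  S10 
   S9     S8   S5 
 * S10    S5   S5 
(> = start, * = accepting)

start=S0; accept=S8,S10; S0-p>S1; S0-q>S2; S1-p>S3; S1-q>S4; S2-p>S1; S2-q>S5; S3-p>S6; S3-q>S7; S4-p>S3; S4-q>S5; S5-p>S5; S5-q>S5; S6-p>S8; S6-q>S9; S7-p>S6; S7-q>S5; S8-p>S5; S8-q>S10; S9-p>S8; S9-q>S5; S10-p>S5; S10-q>S5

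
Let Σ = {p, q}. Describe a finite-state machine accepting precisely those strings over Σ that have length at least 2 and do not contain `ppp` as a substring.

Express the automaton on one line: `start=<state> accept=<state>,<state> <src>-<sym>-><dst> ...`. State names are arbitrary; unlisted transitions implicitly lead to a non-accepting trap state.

start=S0 accept=S3,S4,S5 S0-p->S1 S0-q->S2 S1-p->S3 S1-q->S4 S2-p->S5 S2-q->S4 S3-p->S6 S3-q->S4 S4-p->S5 S4-q->S4 S5-p->S3 S5-q->S4 S6-p->S6 S6-q->S6

Handle the two conditions separately and then intersect. The first has 4 states tracking the input length, saturating at 3; the second has 4 states tracking partial matches of the forbidden pattern `ppp`. A product state is a pair (one from each), accepting exactly when both do. After merging equivalent states the machine shrinks.
7 states suffice.
        p   q  
>  S0   S1  S2 
   S1   S3  S4 
   S2   S5  S4 
 * S3   S6  S4 
 * S4   S5  S4 
 * S5   S3  S4 
   S6   S6  S6 
(> = start, * = accepting)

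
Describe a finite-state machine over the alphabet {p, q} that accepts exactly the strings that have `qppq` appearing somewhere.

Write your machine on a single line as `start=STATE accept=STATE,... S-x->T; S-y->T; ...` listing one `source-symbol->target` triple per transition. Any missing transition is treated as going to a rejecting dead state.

start=s0; accept=s4; s0-p->s0; s0-q->s1; s1-p->s2; s1-q->s1; s2-p->s3; s2-q->s1; s3-p->s0; s3-q->s4; s4-p->s4; s4-q->s4

Track how much of `qppq` has been matched so far: state s0 is no progress, s4 is the absorbing accept state reached once `qppq` has occurred. Intermediate states record partial matches; on a mismatch, fall back to the longest reusable overlap.
With 5 states:
        p   q  
>  s0   s0  s1 
   s1   s2  s1 
   s2   s3  s1 
   s3   s0  s4 
 * s4   s4  s4 
(> = start, * = accepting)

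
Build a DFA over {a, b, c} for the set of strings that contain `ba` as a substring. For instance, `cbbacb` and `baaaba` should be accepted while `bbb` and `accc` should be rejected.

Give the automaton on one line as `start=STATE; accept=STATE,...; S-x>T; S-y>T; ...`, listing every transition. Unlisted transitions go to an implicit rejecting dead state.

States q0..q1 record the length of the longest prefix of `ba` that matches the current input suffix. Reaching q2 means `ba` has been seen, and we stay there forever. Accept from q2.
With 3 states:
        a   b   c  
>  q0   q0  q1  q0 
   q1   q2  q1  q0 
 * q2   q2  q2  q2 
(> = start, * = accepting)

start=q0; accept=q2; q0-a>q0; q0-b>q1; q0-c>q0; q1-a>q2; q1-b>q1; q1-c>q0; q2-a>q2; q2-b>q2; q2-c>q2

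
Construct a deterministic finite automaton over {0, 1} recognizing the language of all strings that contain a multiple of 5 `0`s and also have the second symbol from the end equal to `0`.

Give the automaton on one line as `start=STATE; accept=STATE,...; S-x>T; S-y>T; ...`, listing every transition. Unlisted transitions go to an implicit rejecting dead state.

Handle the two conditions separately and then intersect. The first has 5 states tracking the count of `0`s modulo 5; the second has 7 states tracking the last 2 symbols read. A product state is a pair (one from each), accepting exactly when both do.
23 states suffice.
          0    1  
>  q0     q1   q2 
   q1     q3   q4 
   q2     q5   q6 
   q3     q7   q8 
   q4     q9  q10 
   q5     q3   q4 
   q6     q5   q6 
   q7    q11  q12 
   q8    q13  q14 
   q9     q7   q8 
   q10    q9  q10 
   q11   q15  q16 
   q12   q17  q18 
   q13   q11  q12 
   q14   q13  q14 
 * q15   q19  q20 
   q16   q21  q22 
   q17   q15  q16 
   q18   q17  q18 
   q19    q3   q4 
 * q20    q5   q6 
   q21   q19  q20 
   q22   q21  q22 
(> = start, * = accepting)

start=q0; accept=q15,q20; q0-0>q1; q0-1>q2; q1-0>q3; q1-1>q4; q2-0>q5; q2-1>q6; q3-0>q7; q3-1>q8; q4-0>q9; q4-1>q10; q5-0>q3; q5-1>q4; q6-0>q5; q6-1>q6; q7-0>q11; q7-1>q12; q8-0>q13; q8-1>q14; q9-0>q7; q9-1>q8; q10-0>q9; q10-1>q10; q11-0>q15; q11-1>q16; q12-0>q17; q12-1>q18; q13-0>q11; q13-1>q12; q14-0>q13; q14-1>q14; q15-0>q19; q15-1>q20; q16-0>q21; q16-1>q22; q17-0>q15; q17-1>q16; q18-0>q17; q18-1>q18; q19-0>q3; q19-1>q4; q20-0>q5; q20-1>q6; q21-0>q19; q21-1>q20; q22-0>q21; q22-1>q22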